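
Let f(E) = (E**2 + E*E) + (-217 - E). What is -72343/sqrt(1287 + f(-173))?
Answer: -991*sqrt(6789)/279 ≈ -292.67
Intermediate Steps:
f(E) = -217 - E + 2*E**2 (f(E) = (E**2 + E**2) + (-217 - E) = 2*E**2 + (-217 - E) = -217 - E + 2*E**2)
-72343/sqrt(1287 + f(-173)) = -72343/sqrt(1287 + (-217 - 1*(-173) + 2*(-173)**2)) = -72343/sqrt(1287 + (-217 + 173 + 2*29929)) = -72343/sqrt(1287 + (-217 + 173 + 59858)) = -72343/sqrt(1287 + 59814) = -72343*sqrt(6789)/20367 = -991*sqrt(6789)/279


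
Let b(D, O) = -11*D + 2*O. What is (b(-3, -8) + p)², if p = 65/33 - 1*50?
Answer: 1048576/1089 ≈ 962.88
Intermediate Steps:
p = -1585/33 (p = 65*(1/33) - 50 = 65/33 - 50 = -1585/33 ≈ -48.030)
(b(-3, -8) + p)² = ((-11*(-3) + 2*(-8)) - 1585/33)² = ((33 - 16) - 1585/33)² = (17 - 1585/33)² = (-1024/33)² = 1048576/1089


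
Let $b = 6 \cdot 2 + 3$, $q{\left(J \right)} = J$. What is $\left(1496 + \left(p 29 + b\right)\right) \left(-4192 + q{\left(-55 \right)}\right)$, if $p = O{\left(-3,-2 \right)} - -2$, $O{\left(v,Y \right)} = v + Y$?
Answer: $-6047728$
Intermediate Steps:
$O{\left(v,Y \right)} = Y + v$
$p = -3$ ($p = \left(-2 - 3\right) - -2 = -5 + 2 = -3$)
$b = 15$ ($b = 12 + 3 = 15$)
$\left(1496 + \left(p 29 + b\right)\right) \left(-4192 + q{\left(-55 \right)}\right) = \left(1496 + \left(\left(-3\right) 29 + 15\right)\right) \left(-4192 - 55\right) = \left(1496 + \left(-87 + 15\right)\right) \left(-4247\right) = \left(1496 - 72\right) \left(-4247\right) = 1424 \left(-4247\right) = -6047728$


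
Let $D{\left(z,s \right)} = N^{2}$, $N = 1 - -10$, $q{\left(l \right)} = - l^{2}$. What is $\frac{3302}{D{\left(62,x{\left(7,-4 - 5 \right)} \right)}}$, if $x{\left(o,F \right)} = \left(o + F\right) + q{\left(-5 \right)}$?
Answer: $\frac{3302}{121} \approx 27.289$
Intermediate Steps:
$x{\left(o,F \right)} = -25 + F + o$ ($x{\left(o,F \right)} = \left(o + F\right) - \left(-5\right)^{2} = \left(F + o\right) - 25 = -25 + F + o$)
$N = 11$ ($N = 1 + 10 = 11$)
$D{\left(z,s \right)} = 121$ ($D{\left(z,s \right)} = 11^{2} = 121$)
$\frac{3302}{D{\left(62,x{\left(7,-4 - 5 \right)} \right)}} = \frac{3302}{121}$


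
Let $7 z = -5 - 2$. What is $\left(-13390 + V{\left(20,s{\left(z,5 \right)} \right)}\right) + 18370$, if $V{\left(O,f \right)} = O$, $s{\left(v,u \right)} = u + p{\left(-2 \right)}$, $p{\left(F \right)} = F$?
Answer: $5000$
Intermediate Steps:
$z = -1$ ($z = \frac{-5 - 2}{7} = \frac{1}{7} \left(-7\right) = -1$)
$s{\left(v,u \right)} = -2 + u$ ($s{\left(v,u \right)} = u - 2 = -2 + u$)
$\left(-13390 + V{\left(20,s{\left(z,5 \right)} \right)}\right) + 18370 = \left(-13390 + 20\right) + 18370 = -13370 + 18370 = 5000$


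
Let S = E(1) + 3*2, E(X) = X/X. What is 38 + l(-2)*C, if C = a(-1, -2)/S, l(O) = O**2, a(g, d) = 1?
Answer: 270/7 ≈ 38.571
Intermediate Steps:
E(X) = 1
S = 7 (S = 1 + 3*2 = 1 + 6 = 7)
C = 1/7 ≈ 0.14286
38 + l(-2)*C = 38 + (-2)**2*(1/7) = 38 + 4*(1/7) = 38 + 4/7 = 270/7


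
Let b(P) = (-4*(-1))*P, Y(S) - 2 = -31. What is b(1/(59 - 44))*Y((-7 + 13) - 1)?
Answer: -116/15 ≈ -7.7333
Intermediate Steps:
Y(S) = -29 (Y(S) = 2 - 31 = -29)
b(P) = 4*P
b(1/(59 - 44))*Y((-7 + 13) - 1) = (4/(59 - 44))*(-29) = (4/15)*(-29) = -116/15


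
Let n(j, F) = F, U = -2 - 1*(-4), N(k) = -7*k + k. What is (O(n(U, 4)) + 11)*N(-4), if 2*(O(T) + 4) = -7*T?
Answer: -168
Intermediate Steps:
N(k) = -6*k
U = 2 (U = -2 + 4 = 2)
O(T) = -4 - 7*T/2 (O(T) = -4 + (-7*T)/2 = -4 - 7*T/2)
(O(n(U, 4)) + 11)*N(-4) = ((-4 - 7/2*4) + 11)*(-6*(-4)) = ((-4 - 14) + 11)*24 = (-18 + 11)*24 = -7*24 = -168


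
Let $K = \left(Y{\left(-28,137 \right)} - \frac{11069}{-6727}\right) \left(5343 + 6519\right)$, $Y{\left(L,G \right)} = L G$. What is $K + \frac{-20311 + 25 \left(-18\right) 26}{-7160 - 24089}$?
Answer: $- \frac{9561097100569517}{210212023} \approx -4.5483 \cdot 10^{7}$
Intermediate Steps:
$Y{\left(L,G \right)} = G L$
$K = - \frac{305964904986}{6727}$ ($K = \left(137 \left(-28\right) - \frac{11069}{-6727}\right) \left(5343 + 6519\right) = \left(-3836 - - \frac{11069}{6727}\right) 11862 = \left(-3836 + \frac{11069}{6727}\right) 11862 = \left(- \frac{25793703}{6727}\right) 11862 = - \frac{305964904986}{6727} \approx -4.5483 \cdot 10^{7}$)
$K + \frac{-20311 + 25 \left(-18\right) 26}{-7160 - 24089} = - \frac{305964904986}{6727} + \frac{-20311 + 25 \left(-18\right) 26}{-7160 - 24089} = - \frac{305964904986}{6727} + \frac{-20311 - 11700}{-31249} = - \frac{305964904986}{6727} + \left(-20311 - 11700\right) \left(- \frac{1}{31249}\right) = - \frac{305964904986}{6727} - - \frac{32011}{31249} = - \frac{305964904986}{6727} + \frac{32011}{31249} = - \frac{9561097100569517}{210212023}$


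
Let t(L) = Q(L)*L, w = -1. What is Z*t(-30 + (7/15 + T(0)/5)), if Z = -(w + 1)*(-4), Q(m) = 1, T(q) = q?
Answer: 0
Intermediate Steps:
Z = 0 (Z = -(-1 + 1)*(-4) = -0*(-4) = -1*0 = 0)
t(L) = L (t(L) = 1*L = L)
Z*t(-30 + (7/15 + T(0)/5)) = 0*(-30 + (7/15 + 0/5)) = 0*(-30 + (7*(1/15) + 0*(⅕))) = 0*(-30 + (7/15 + 0)) = 0*(-30 + 7/15) = 0*(-443/15) = 0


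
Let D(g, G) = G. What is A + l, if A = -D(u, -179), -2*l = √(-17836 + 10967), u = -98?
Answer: 179 - I*√6869/2 ≈ 179.0 - 41.44*I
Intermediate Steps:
l = -I*√6869/2 (l = -√(-17836 + 10967)/2 = -I*√6869/2 ≈ -41.44*I)
A = 179 (A = -1*(-179) = 179)
A + l = 179 - I*√6869/2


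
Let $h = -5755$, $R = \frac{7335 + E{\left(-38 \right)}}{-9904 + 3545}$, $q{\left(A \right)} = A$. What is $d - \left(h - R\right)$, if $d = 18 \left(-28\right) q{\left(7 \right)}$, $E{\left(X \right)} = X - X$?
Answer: $\frac{14154158}{6359} \approx 2225.8$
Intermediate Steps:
$E{\left(X \right)} = 0$
$R = - \frac{7335}{6359}$ ($R = \frac{7335 + 0}{-9904 + 3545} = \frac{7335}{-6359} = 7335 \left(- \frac{1}{6359}\right) = - \frac{7335}{6359} \approx -1.1535$)
$d = -3528$ ($d = 18 \left(-28\right) 7 = \left(-504\right) 7 = -3528$)
$d - \left(h - R\right) = -3528 - \left(-5755 - - \frac{7335}{6359}\right) = -3528 - \left(-5755 + \frac{7335}{6359}\right) = -3528 - - \frac{36588710}{6359} = -3528 + \frac{36588710}{6359} = \frac{14154158}{6359}$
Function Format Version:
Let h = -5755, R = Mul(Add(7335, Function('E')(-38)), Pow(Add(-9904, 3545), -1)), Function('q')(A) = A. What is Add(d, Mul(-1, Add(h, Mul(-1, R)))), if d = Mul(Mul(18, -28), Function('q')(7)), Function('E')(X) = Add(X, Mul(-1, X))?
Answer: Rational(14154158, 6359) ≈ 2225.8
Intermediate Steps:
Function('E')(X) = 0
R = Rational(-7335, 6359) (R = Mul(Add(7335, 0), Pow(Add(-9904, 3545), -1)) = Mul(7335, Pow(-6359, -1)) = Mul(7335, Rational(-1, 6359)) = Rational(-7335, 6359) ≈ -1.1535)
d = -3528 (d = Mul(Mul(18, -28), 7) = Mul(-504, 7) = -3528)
Add(d, Mul(-1, Add(h, Mul(-1, R)))) = Add(-3528, Mul(-1, Add(-5755, Mul(-1, Rational(-7335, 6359))))) = Add(-3528, Mul(-1, Add(-5755, Rational(7335, 6359)))) = Add(-3528, Mul(-1, Rational(-36588710, 6359))) = Add(-3528, Rational(36588710, 6359)) = Rational(14154158, 6359)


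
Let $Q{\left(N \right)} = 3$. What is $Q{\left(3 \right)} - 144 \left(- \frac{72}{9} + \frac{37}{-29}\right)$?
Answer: $\frac{38823}{29} \approx 1338.7$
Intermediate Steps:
$Q{\left(3 \right)} - 144 \left(- \frac{72}{9} + \frac{37}{-29}\right) = 3 - 144 \left(- \frac{72}{9} + \frac{37}{-29}\right) = 3 - 144 \left(\left(-72\right) \frac{1}{9} + 37 \left(- \frac{1}{29}\right)\right) = 3 - 144 \left(-8 - \frac{37}{29}\right) = 3 - - \frac{38736}{29} = 3 + \frac{38736}{29} = \frac{38823}{29}$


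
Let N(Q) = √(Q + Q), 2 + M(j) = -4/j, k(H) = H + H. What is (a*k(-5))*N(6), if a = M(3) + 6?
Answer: -160*√3/3 ≈ -92.376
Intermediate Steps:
k(H) = 2*H
M(j) = -2 - 4/j
N(Q) = √2*√Q (N(Q) = √(2*Q) = √2*√Q)
a = 8/3 (a = (-2 - 4/3) + 6 = -10/3 + 6 = 8/3 ≈ 2.6667)
(a*k(-5))*N(6) = (8*(2*(-5))/3)*(√2*√6) = ((8/3)*(-10))*(2*√3) = -160*√3/3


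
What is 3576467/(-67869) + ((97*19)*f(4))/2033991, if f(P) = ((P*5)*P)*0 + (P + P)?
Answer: -808166781029/15338326131 ≈ -52.689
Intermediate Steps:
f(P) = 2*P (f(P) = ((5*P)*P)*0 + 2*P = (5*P²)*0 + 2*P = 0 + 2*P = 2*P)
3576467/(-67869) + ((97*19)*f(4))/2033991 = 3576467/(-67869) + ((97*19)*(2*4))/2033991 = 3576467*(-1/67869) + (1843*8)*(1/2033991) = -3576467/67869 + 14744*(1/2033991) = -3576467/67869 + 14744/2033991 = -808166781029/15338326131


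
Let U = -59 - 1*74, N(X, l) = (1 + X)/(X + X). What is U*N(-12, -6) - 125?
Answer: -4463/24 ≈ -185.96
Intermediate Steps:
N(X, l) = (1 + X)/(2*X) (N(X, l) = (1 + X)/((2*X)) = (1 + X)*(1/(2*X)) = (1 + X)/(2*X))
U = -133 (U = -59 - 74 = -133)
U*N(-12, -6) - 125 = -133*(1 - 12)/(2*(-12)) - 125 = -133*(-1)*(-11)/(2*12) - 125 = -133*11/24 - 125 = -1463/24 - 125 = -4463/24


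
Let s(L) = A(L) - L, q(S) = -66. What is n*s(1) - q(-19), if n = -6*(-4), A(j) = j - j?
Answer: 42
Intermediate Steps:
A(j) = 0
s(L) = -L (s(L) = 0 - L = -L)
n = 24
n*s(1) - q(-19) = 24*(-1*1) - 1*(-66) = 24*(-1) + 66 = -24 + 66 = 42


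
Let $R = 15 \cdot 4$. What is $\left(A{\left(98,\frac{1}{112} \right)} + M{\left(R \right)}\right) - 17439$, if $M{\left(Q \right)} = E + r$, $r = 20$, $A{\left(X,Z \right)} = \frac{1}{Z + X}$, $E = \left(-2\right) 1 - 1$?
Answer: $- \frac{191241182}{10977} \approx -17422.0$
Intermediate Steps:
$E = -3$ ($E = -2 - 1 = -3$)
$A{\left(X,Z \right)} = \frac{1}{X + Z}$
$R = 60$
$M{\left(Q \right)} = 17$ ($M{\left(Q \right)} = -3 + 20 = 17$)
$\left(A{\left(98,\frac{1}{112} \right)} + M{\left(R \right)}\right) - 17439 = \left(\frac{1}{98 + \frac{1}{112}} + 17\right) - 17439 = \left(\frac{1}{\frac{10977}{112}} + 17\right) - 17439 = \left(\frac{112}{10977} + 17\right) - 17439 = \frac{186721}{10977} - 17439 = - \frac{191241182}{10977}$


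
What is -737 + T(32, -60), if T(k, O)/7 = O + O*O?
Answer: 24043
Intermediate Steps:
T(k, O) = 7*O + 7*O² (T(k, O) = 7*(O + O*O) = 7*(O + O²) = 7*O + 7*O²)
-737 + T(32, -60) = -737 + 7*(-60)*(1 - 60) = -737 + 7*(-60)*(-59) = -737 + 24780 = 24043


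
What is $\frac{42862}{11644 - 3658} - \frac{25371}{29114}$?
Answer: $\frac{522635731}{116252202} \approx 4.4957$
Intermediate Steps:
$\frac{42862}{11644 - 3658} - \frac{25371}{29114} = \frac{42862}{7986} - \frac{25371}{29114} = 42862 \cdot \frac{1}{7986} - \frac{25371}{29114} = \frac{21431}{3993} - \frac{25371}{29114} = \frac{522635731}{116252202}$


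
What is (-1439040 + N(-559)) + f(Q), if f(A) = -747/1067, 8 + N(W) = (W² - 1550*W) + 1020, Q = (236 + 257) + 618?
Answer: -276457246/1067 ≈ -2.5910e+5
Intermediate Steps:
Q = 1111 (Q = 493 + 618 = 1111)
N(W) = 1012 + W² - 1550*W (N(W) = -8 + ((W² - 1550*W) + 1020) = -8 + (1020 + W² - 1550*W) = 1012 + W² - 1550*W)
f(A) = -747/1067 (f(A) = -747*1/1067 = -747/1067)
(-1439040 + N(-559)) + f(Q) = (-1439040 + (1012 + (-559)² - 1550*(-559))) - 747/1067 = (-1439040 + (1012 + 312481 + 866450)) - 747/1067 = (-1439040 + 1179943) - 747/1067 = -259097 - 747/1067 = -276457246/1067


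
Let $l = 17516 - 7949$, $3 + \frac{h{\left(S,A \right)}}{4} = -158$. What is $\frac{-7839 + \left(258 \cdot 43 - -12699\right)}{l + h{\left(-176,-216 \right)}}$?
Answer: $\frac{15954}{8923} \approx 1.788$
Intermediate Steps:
$h{\left(S,A \right)} = -644$ ($h{\left(S,A \right)} = -12 + 4 \left(-158\right) = -12 - 632 = -644$)
$l = 9567$ ($l = 17516 - 7949 = 9567$)
$\frac{-7839 + \left(258 \cdot 43 - -12699\right)}{l + h{\left(-176,-216 \right)}} = \frac{-7839 + \left(258 \cdot 43 - -12699\right)}{9567 - 644} = \frac{-7839 + \left(11094 + 12699\right)}{8923} = \left(-7839 + 23793\right) \frac{1}{8923} = 15954 \cdot \frac{1}{8923} = \frac{15954}{8923}$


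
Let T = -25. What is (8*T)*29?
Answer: -5800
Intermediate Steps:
(8*T)*29 = (8*(-25))*29 = -200*29 = -5800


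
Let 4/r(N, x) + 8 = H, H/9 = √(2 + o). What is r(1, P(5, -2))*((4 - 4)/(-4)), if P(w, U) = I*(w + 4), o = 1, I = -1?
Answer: 0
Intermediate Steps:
P(w, U) = -4 - w (P(w, U) = -(w + 4) = -(4 + w) = -4 - w)
H = 9*√3 (H = 9*√(2 + 1) = 9*√3 ≈ 15.588)
r(N, x) = 4/(-8 + 9*√3)
r(1, P(5, -2))*((4 - 4)/(-4)) = (32/179 + 36*√3/179)*((4 - 4)/(-4)) = (32/179 + 36*√3/179)*(-¼*0) = (32/179 + 36*√3/179)*0 = 0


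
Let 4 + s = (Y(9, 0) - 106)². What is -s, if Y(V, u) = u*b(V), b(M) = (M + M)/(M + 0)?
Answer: -11232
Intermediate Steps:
b(M) = 2 (b(M) = (2*M)/M = 2)
Y(V, u) = 2*u (Y(V, u) = u*2 = 2*u)
s = 11232 (s = -4 + (2*0 - 106)² = -4 + (0 - 106)² = -4 + (-106)² = -4 + 11236 = 11232)
-s = -1*11232 = -11232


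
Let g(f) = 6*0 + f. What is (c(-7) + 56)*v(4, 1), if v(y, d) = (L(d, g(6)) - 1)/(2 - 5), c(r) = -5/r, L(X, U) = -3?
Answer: 1588/21 ≈ 75.619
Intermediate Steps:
g(f) = f (g(f) = 0 + f = f)
v(y, d) = 4/3 (v(y, d) = (-3 - 1)/(2 - 5) = -4/(-3) = -4*(-⅓) = 4/3)
(c(-7) + 56)*v(4, 1) = (-5/(-7) + 56)*(4/3) = (-5*(-⅐) + 56)*(4/3) = (5/7 + 56)*(4/3) = (397/7)*(4/3) = 1588/21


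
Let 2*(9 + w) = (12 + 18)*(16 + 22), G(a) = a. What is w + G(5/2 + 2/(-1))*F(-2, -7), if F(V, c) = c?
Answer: 1115/2 ≈ 557.50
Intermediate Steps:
w = 561 (w = -9 + ((12 + 18)*(16 + 22))/2 = -9 + (30*38)/2 = -9 + (½)*1140 = -9 + 570 = 561)
w + G(5/2 + 2/(-1))*F(-2, -7) = 561 + (5/2 + 2/(-1))*(-7) = 561 + (5*(½) + 2*(-1))*(-7) = 561 + (5/2 - 2)*(-7) = 561 + (½)*(-7) = 561 - 7/2 = 1115/2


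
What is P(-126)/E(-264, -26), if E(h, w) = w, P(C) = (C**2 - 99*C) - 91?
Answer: -28259/26 ≈ -1086.9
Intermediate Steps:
P(C) = -91 + C**2 - 99*C
P(-126)/E(-264, -26) = (-91 + (-126)**2 - 99*(-126))/(-26) = (-91 + 15876 + 12474)*(-1/26) = 28259*(-1/26) = -28259/26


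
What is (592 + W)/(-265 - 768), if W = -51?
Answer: -541/1033 ≈ -0.52372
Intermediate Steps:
(592 + W)/(-265 - 768) = (592 - 51)/(-265 - 768) = 541/(-1033) = -1/1033*541 = -541/1033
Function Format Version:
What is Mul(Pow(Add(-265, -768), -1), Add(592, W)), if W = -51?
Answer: Rational(-541, 1033) ≈ -0.52372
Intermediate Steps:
Mul(Pow(Add(-265, -768), -1), Add(592, W)) = Mul(Pow(Add(-265, -768), -1), Add(592, -51)) = Mul(Pow(-1033, -1), 541) = Mul(Rational(-1, 1033), 541) = Rational(-541, 1033)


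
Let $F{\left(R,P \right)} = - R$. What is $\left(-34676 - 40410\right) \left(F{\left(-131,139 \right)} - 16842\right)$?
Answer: $1254762146$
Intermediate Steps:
$\left(-34676 - 40410\right) \left(F{\left(-131,139 \right)} - 16842\right) = \left(-34676 - 40410\right) \left(\left(-1\right) \left(-131\right) - 16842\right) = - 75086 \left(131 - 16842\right) = \left(-75086\right) \left(-16711\right) = 1254762146$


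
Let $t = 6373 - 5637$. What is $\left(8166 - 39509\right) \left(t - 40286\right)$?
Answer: $1239615650$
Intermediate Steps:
$t = 736$
$\left(8166 - 39509\right) \left(t - 40286\right) = \left(8166 - 39509\right) \left(736 - 40286\right) = \left(-31343\right) \left(-39550\right) = 1239615650$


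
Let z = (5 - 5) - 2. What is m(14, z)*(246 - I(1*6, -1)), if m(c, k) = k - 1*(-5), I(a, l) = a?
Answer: 720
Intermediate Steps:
z = -2 (z = 0 - 2 = -2)
m(c, k) = 5 + k (m(c, k) = k + 5 = 5 + k)
m(14, z)*(246 - I(1*6, -1)) = (5 - 2)*(246 - 6) = 3*(246 - 1*6) = 3*(246 - 6) = 3*240 = 720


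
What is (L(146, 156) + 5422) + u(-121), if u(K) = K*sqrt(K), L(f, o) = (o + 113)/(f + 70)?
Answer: 1171421/216 - 1331*I ≈ 5423.2 - 1331.0*I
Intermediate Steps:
L(f, o) = (113 + o)/(70 + f)
u(K) = K**(3/2)
(L(146, 156) + 5422) + u(-121) = ((113 + 156)/(70 + 146) + 5422) + (-121)**(3/2) = (269/216 + 5422) - 1331*I = 1171421/216 - 1331*I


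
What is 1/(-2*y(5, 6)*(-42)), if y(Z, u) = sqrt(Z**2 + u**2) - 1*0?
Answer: sqrt(61)/5124 ≈ 0.0015242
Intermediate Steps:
y(Z, u) = sqrt(Z**2 + u**2) (y(Z, u) = sqrt(Z**2 + u**2) + 0 = sqrt(Z**2 + u**2))
1/(-2*y(5, 6)*(-42)) = 1/(-2*sqrt(5**2 + 6**2)*(-42)) = 1/(-2*sqrt(25 + 36)*(-42)) = 1/(-2*sqrt(61)*(-42)) = 1/(84*sqrt(61)) = sqrt(61)/5124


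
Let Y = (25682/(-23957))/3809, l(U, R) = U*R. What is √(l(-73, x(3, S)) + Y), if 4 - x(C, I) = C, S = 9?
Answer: I*√607870889089342203/91252213 ≈ 8.544*I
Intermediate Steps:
x(C, I) = 4 - C
l(U, R) = R*U
Y = -25682/91252213 (Y = (25682*(-1/23957))*(1/3809) = -25682/23957*1/3809 = -25682/91252213 ≈ -0.00028144)
√(l(-73, x(3, S)) + Y) = √((4 - 1*3)*(-73) - 25682/91252213) = √((4 - 3)*(-73) - 25682/91252213) = √(1*(-73) - 25682/91252213) = √(-73 - 25682/91252213) = √(-6661437231/91252213) = I*√607870889089342203/91252213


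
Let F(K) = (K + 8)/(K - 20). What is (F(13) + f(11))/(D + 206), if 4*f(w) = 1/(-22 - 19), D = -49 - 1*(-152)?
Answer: -493/50676 ≈ -0.0097285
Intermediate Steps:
F(K) = (8 + K)/(-20 + K)
D = 103 (D = -49 + 152 = 103)
f(w) = -1/164 (f(w) = 1/(4*(-22 - 19)) = (1/4)/(-41) = (1/4)*(-1/41) = -1/164)
(F(13) + f(11))/(D + 206) = ((8 + 13)/(-20 + 13) - 1/164)/(103 + 206) = (21/(-7) - 1/164)/309 = (-1/7*21 - 1/164)*(1/309) = (-3 - 1/164)*(1/309) = -493/164*1/309 = -493/50676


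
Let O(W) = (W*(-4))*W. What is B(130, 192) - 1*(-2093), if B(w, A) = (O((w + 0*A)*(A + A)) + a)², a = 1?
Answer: 99361534342319310894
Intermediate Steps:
O(W) = -4*W² (O(W) = (-4*W)*W = -4*W²)
B(w, A) = (1 - 16*A²*w²)² (B(w, A) = (-4*(A + A)²*(w + 0*A)² + 1)² = (-4*4*A²*(w + 0)² + 1)² = (-4*4*A²*w² + 1)² = (-16*A²*w² + 1)² = (1 - 16*A²*w²)²)
B(130, 192) - 1*(-2093) = (-1 + 16*192²*130²)² - 1*(-2093) = (-1 + 16*36864*16900)² + 2093 = (-1 + 9968025600)² + 2093 = 9968025599² + 2093 = 99361534342319308801 + 2093 = 99361534342319310894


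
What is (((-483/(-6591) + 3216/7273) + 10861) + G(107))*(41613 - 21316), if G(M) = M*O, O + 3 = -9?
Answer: 3106192438416174/15978781 ≈ 1.9439e+8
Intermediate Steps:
O = -12 (O = -3 - 9 = -12)
G(M) = -12*M (G(M) = M*(-12) = -12*M)
(((-483/(-6591) + 3216/7273) + 10861) + G(107))*(41613 - 21316) = (((-483/(-6591) + 3216/7273) + 10861) - 12*107)*(41613 - 21316) = (((-483*(-1/6591) + 3216*(1/7273)) + 10861) - 1284)*20297 = (((161/2197 + 3216/7273) + 10861) - 1284)*20297 = ((8236505/15978781 + 10861) - 1284)*20297 = (173553776946/15978781 - 1284)*20297 = (153037022142/15978781)*20297 = 3106192438416174/15978781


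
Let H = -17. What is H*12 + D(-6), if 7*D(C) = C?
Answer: -1434/7 ≈ -204.86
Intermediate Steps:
D(C) = C/7
H*12 + D(-6) = -17*12 + (1/7)*(-6) = -204 - 6/7 = -1434/7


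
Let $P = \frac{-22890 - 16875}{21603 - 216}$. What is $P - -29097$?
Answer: $\frac{207419258}{7129} \approx 29095.0$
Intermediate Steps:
$P = - \frac{13255}{7129}$ ($P = - \frac{39765}{21603 - 216} = - \frac{39765}{21387} = \left(-39765\right) \frac{1}{21387} = - \frac{13255}{7129} \approx -1.8593$)
$P - -29097 = - \frac{13255}{7129} - -29097 = - \frac{13255}{7129} + 29097 = \frac{207419258}{7129}$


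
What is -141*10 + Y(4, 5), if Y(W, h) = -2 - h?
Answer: -1417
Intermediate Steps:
-141*10 + Y(4, 5) = -141*10 + (-2 - 1*5) = -1410 + (-2 - 5) = -1410 - 7 = -1417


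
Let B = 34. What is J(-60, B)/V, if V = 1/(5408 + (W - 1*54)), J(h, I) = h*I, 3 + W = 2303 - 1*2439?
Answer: -10638600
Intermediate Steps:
W = -139 (W = -3 + (2303 - 1*2439) = -3 + (2303 - 2439) = -3 - 136 = -139)
J(h, I) = I*h
V = 1/5215 (V = 1/(5408 + (-139 - 1*54)) = 1/(5408 + (-139 - 54)) = 1/(5408 - 193) = 1/5215 ≈ 0.00019175)
J(-60, B)/V = (34*(-60))/(1/5215) = -2040*5215 = -10638600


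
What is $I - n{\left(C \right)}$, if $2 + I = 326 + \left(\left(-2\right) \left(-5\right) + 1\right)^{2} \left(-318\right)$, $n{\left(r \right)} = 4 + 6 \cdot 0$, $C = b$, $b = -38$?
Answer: $-38158$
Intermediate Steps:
$C = -38$
$n{\left(r \right)} = 4$ ($n{\left(r \right)} = 4 + 0 = 4$)
$I = -38154$ ($I = -2 + \left(326 + \left(\left(-2\right) \left(-5\right) + 1\right)^{2} \left(-318\right)\right) = -2 + \left(326 + \left(10 + 1\right)^{2} \left(-318\right)\right) = -2 + \left(326 + 11^{2} \left(-318\right)\right) = -2 + \left(326 + 121 \left(-318\right)\right) = -2 + \left(326 - 38478\right) = -2 - 38152 = -38154$)
$I - n{\left(C \right)} = -38154 - 4 = -38158$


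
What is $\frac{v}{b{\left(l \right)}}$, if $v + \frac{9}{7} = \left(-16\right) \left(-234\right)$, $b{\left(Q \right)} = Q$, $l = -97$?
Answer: $- \frac{26199}{679} \approx -38.585$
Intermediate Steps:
$v = \frac{26199}{7}$ ($v = - \frac{9}{7} - -3744 = - \frac{9}{7} + 3744 = \frac{26199}{7} \approx 3742.7$)
$\frac{v}{b{\left(l \right)}} = \frac{26199}{7 \left(-97\right)} = \frac{26199}{7} \left(- \frac{1}{97}\right) = - \frac{26199}{679}$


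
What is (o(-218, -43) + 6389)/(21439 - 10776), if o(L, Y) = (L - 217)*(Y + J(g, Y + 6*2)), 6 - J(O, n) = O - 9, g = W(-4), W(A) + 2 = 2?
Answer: 18569/10663 ≈ 1.7414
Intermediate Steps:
W(A) = 0 (W(A) = -2 + 2 = 0)
g = 0
J(O, n) = 15 - O (J(O, n) = 6 - (O - 9) = 6 - (-9 + O) = 6 + (9 - O) = 15 - O)
o(L, Y) = (-217 + L)*(15 + Y) (o(L, Y) = (L - 217)*(Y + (15 - 1*0)) = (-217 + L)*(Y + (15 + 0)) = (-217 + L)*(Y + 15) = (-217 + L)*(15 + Y))
(o(-218, -43) + 6389)/(21439 - 10776) = ((-3255 - 217*(-43) + 15*(-218) - 218*(-43)) + 6389)/(21439 - 10776) = ((-3255 + 9331 - 3270 + 9374) + 6389)/10663 = (12180 + 6389)*(1/10663) = 18569*(1/10663) = 18569/10663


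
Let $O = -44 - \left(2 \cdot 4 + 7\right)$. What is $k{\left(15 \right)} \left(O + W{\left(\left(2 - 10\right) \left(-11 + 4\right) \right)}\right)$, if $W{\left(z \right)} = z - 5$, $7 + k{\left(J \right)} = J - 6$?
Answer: $-16$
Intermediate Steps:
$k{\left(J \right)} = -13 + J$ ($k{\left(J \right)} = -7 + \left(J - 6\right) = -7 + \left(-6 + J\right) = -13 + J$)
$O = -59$ ($O = -44 - \left(8 + 7\right) = -44 - 15 = -59$)
$W{\left(z \right)} = -5 + z$
$k{\left(15 \right)} \left(O + W{\left(\left(2 - 10\right) \left(-11 + 4\right) \right)}\right) = \left(-13 + 15\right) \left(-59 - \left(5 - \left(2 - 10\right) \left(-11 + 4\right)\right)\right) = 2 \left(-59 - -51\right) = 2 \left(-59 + \left(-5 + 56\right)\right) = 2 \left(-59 + 51\right) = 2 \left(-8\right) = -16$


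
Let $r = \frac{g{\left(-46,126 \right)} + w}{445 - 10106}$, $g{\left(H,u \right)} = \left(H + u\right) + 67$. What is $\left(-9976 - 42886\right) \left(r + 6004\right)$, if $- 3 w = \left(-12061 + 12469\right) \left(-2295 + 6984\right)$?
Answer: $- \frac{3099944029262}{9661} \approx -3.2087 \cdot 10^{8}$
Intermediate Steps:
$g{\left(H,u \right)} = 67 + H + u$
$w = -637704$ ($w = - \frac{\left(-12061 + 12469\right) \left(-2295 + 6984\right)}{3} = - \frac{408 \cdot 4689}{3} = \left(- \frac{1}{3}\right) 1913112 = -637704$)
$r = \frac{637557}{9661}$ ($r = \frac{\left(67 - 46 + 126\right) - 637704}{445 - 10106} = \frac{147 - 637704}{-9661} = \left(-637557\right) \left(- \frac{1}{9661}\right) = \frac{637557}{9661} \approx 65.993$)
$\left(-9976 - 42886\right) \left(r + 6004\right) = \left(-9976 - 42886\right) \left(\frac{637557}{9661} + 6004\right) = \left(-52862\right) \frac{58642201}{9661} = - \frac{3099944029262}{9661}$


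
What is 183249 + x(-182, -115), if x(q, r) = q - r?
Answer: 183182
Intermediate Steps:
183249 + x(-182, -115) = 183249 + (-182 - 1*(-115)) = 183249 + (-182 + 115) = 183249 - 67 = 183182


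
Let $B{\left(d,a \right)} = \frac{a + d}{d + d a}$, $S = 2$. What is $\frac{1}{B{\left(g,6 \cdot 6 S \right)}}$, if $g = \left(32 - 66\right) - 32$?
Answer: $-803$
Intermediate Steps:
$g = -66$ ($g = -34 - 32 = -66$)
$B{\left(d,a \right)} = \frac{a + d}{d + a d}$
$\frac{1}{B{\left(g,6 \cdot 6 S \right)}} = \frac{1}{\frac{1}{-66} \frac{1}{1 + 6 \cdot 6 \cdot 2} \left(6 \cdot 6 \cdot 2 - 66\right)} = \frac{1}{\left(- \frac{1}{66}\right) \frac{1}{1 + 36 \cdot 2} \left(36 \cdot 2 - 66\right)} = \frac{1}{\left(- \frac{1}{66}\right) \frac{1}{1 + 72} \left(72 - 66\right)} = \frac{1}{\left(- \frac{1}{66}\right) \frac{1}{73} \cdot 6} = \frac{1}{- \frac{1}{803}} = -803$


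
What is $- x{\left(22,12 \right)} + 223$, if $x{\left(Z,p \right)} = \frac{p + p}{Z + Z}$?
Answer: $\frac{2447}{11} \approx 222.45$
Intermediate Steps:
$x{\left(Z,p \right)} = \frac{p}{Z}$ ($x{\left(Z,p \right)} = \frac{2 p}{2 Z} = 2 p \frac{1}{2 Z} = \frac{p}{Z}$)
$- x{\left(22,12 \right)} + 223 = - \frac{12}{22} + 223 = \left(-1\right) \frac{6}{11} + 223 = - \frac{6}{11} + 223 = \frac{2447}{11}$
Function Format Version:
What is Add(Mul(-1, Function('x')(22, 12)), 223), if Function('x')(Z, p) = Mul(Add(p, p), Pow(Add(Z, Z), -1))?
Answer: Rational(2447, 11) ≈ 222.45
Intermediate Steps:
Function('x')(Z, p) = Mul(p, Pow(Z, -1)) (Function('x')(Z, p) = Mul(Mul(2, p), Pow(Mul(2, Z), -1)) = Mul(Mul(2, p), Mul(Rational(1, 2), Pow(Z, -1))) = Mul(p, Pow(Z, -1)))
Add(Mul(-1, Function('x')(22, 12)), 223) = Add(Mul(-1, Mul(12, Pow(22, -1))), 223) = Add(Mul(-1, Mul(12, Rational(1, 22))), 223) = Add(Mul(-1, Rational(6, 11)), 223) = Add(Rational(-6, 11), 223) = Rational(2447, 11)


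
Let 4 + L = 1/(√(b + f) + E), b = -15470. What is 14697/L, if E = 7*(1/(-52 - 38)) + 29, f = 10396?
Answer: 14697*(-90*√5074 + 2603*I)/(2*(-5161*I + 180*√5074)) ≈ -3678.7 + 11.097*I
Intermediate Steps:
E = 2603/90 (E = 7*(1/(-90)) + 29 = 7*(1*(-1/90)) + 29 = 7*(-1/90) + 29 = -7/90 + 29 = 2603/90 ≈ 28.922)
L = -4 + 1/(2603/90 + I*√5074) (L = -4 + 1/(√(-15470 + 10396) + 2603/90) = -4 + 1/(√(-5074) + 2603/90) = -4 + 1/(I*√5074 + 2603/90) = -4 + 1/(2603/90 + I*√5074) ≈ -3.9951 - 0.012052*I)
14697/L = 14697/((2*(-180*√5074 + 5161*I)/(-2603*I + 90*√5074))) = 14697*((-2603*I + 90*√5074)/(2*(-180*√5074 + 5161*I))) = 14697*(-2603*I + 90*√5074)/(2*(-180*√5074 + 5161*I))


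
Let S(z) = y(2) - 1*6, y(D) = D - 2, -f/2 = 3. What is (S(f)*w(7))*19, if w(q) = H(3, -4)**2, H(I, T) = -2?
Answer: -456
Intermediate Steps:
f = -6 (f = -2*3 = -6)
y(D) = -2 + D
w(q) = 4 (w(q) = (-2)**2 = 4)
S(z) = -6 (S(z) = (-2 + 2) - 1*6 = 0 - 6 = -6)
(S(f)*w(7))*19 = -6*4*19 = -24*19 = -456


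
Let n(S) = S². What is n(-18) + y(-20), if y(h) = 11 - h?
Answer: 355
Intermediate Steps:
n(-18) + y(-20) = (-18)² + (11 - 1*(-20)) = 324 + (11 + 20) = 324 + 31 = 355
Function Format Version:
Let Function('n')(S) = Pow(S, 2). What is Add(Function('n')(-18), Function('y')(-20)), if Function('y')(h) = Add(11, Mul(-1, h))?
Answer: 355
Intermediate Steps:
Add(Function('n')(-18), Function('y')(-20)) = Add(Pow(-18, 2), Add(11, Mul(-1, -20))) = Add(324, Add(11, 20)) = Add(324, 31) = 355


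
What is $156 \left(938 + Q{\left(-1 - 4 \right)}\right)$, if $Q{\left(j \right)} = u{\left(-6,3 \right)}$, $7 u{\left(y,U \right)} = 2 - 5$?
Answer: $\frac{1023828}{7} \approx 1.4626 \cdot 10^{5}$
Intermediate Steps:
$u{\left(y,U \right)} = - \frac{3}{7}$ ($u{\left(y,U \right)} = \frac{2 - 5}{7} = \frac{1}{7} \left(-3\right) = - \frac{3}{7}$)
$Q{\left(j \right)} = - \frac{3}{7}$
$156 \left(938 + Q{\left(-1 - 4 \right)}\right) = 156 \left(938 - \frac{3}{7}\right) = 156 \cdot \frac{6563}{7} = \frac{1023828}{7}$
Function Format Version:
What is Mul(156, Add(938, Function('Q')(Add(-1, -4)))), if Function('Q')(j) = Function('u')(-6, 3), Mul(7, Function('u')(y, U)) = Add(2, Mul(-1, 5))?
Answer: Rational(1023828, 7) ≈ 1.4626e+5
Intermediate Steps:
Function('u')(y, U) = Rational(-3, 7) (Function('u')(y, U) = Mul(Rational(1, 7), Add(2, Mul(-1, 5))) = Mul(Rational(1, 7), Add(2, -5)) = Mul(Rational(1, 7), -3) = Rational(-3, 7))
Function('Q')(j) = Rational(-3, 7)
Mul(156, Add(938, Function('Q')(Add(-1, -4)))) = Mul(156, Add(938, Rational(-3, 7))) = Mul(156, Rational(6563, 7)) = Rational(1023828, 7)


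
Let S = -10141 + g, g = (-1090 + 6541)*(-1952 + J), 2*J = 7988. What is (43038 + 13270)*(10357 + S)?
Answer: 626773244664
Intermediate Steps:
J = 3994 (J = (½)*7988 = 3994)
g = 11130942 (g = (-1090 + 6541)*(-1952 + 3994) = 5451*2042 = 11130942)
S = 11120801 (S = -10141 + 11130942 = 11120801)
(43038 + 13270)*(10357 + S) = (43038 + 13270)*(10357 + 11120801) = 56308*11131158 = 626773244664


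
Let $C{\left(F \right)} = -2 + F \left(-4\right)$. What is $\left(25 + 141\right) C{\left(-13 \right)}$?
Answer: $8300$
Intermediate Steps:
$C{\left(F \right)} = -2 - 4 F$
$\left(25 + 141\right) C{\left(-13 \right)} = \left(25 + 141\right) \left(-2 - -52\right) = 166 \left(-2 + 52\right) = 166 \cdot 50 = 8300$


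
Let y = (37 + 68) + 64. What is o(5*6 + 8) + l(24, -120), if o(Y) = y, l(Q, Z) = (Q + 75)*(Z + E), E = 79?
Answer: -3890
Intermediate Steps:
l(Q, Z) = (75 + Q)*(79 + Z) (l(Q, Z) = (Q + 75)*(Z + 79) = (75 + Q)*(79 + Z))
y = 169 (y = 105 + 64 = 169)
o(Y) = 169
o(5*6 + 8) + l(24, -120) = 169 + (5925 + 75*(-120) + 79*24 + 24*(-120)) = 169 + (5925 - 9000 + 1896 - 2880) = 169 - 4059 = -3890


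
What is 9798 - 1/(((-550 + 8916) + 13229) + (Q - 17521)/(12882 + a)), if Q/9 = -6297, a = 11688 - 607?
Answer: 5069551714255/517406791 ≈ 9798.0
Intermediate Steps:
a = 11081
Q = -56673 (Q = 9*(-6297) = -56673)
9798 - 1/(((-550 + 8916) + 13229) + (Q - 17521)/(12882 + a)) = 9798 - 1/(((-550 + 8916) + 13229) + (-56673 - 17521)/(12882 + 11081)) = 9798 - 1/((8366 + 13229) - 74194/23963) = 9798 - 1/(21595 - 74194*1/23963) = 9798 - 1/(21595 - 74194/23963) = 9798 - 1/517406791/23963 = 9798 - 1*23963/517406791 = 9798 - 23963/517406791 = 5069551714255/517406791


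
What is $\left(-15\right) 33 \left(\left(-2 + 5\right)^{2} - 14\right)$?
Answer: $2475$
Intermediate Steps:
$\left(-15\right) 33 \left(\left(-2 + 5\right)^{2} - 14\right) = - 495 \left(3^{2} - 14\right) = - 495 \left(9 - 14\right) = \left(-495\right) \left(-5\right) = 2475$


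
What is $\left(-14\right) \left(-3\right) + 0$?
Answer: $42$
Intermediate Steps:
$\left(-14\right) \left(-3\right) + 0 = 42 + 0 = 42$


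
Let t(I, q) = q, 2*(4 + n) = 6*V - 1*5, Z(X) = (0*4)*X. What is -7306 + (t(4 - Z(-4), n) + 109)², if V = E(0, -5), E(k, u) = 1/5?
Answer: 332361/100 ≈ 3323.6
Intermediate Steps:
Z(X) = 0 (Z(X) = 0*X = 0)
E(k, u) = ⅕
V = ⅕ ≈ 0.20000
n = -59/10 (n = -4 + (6*(⅕) - 1*5)/2 = -4 + (6/5 - 5)/2 = -4 + (½)*(-19/5) = -4 - 19/10 = -59/10 ≈ -5.9000)
-7306 + (t(4 - Z(-4), n) + 109)² = -7306 + (-59/10 + 109)² = -7306 + (1031/10)² = -7306 + 1062961/100 = 332361/100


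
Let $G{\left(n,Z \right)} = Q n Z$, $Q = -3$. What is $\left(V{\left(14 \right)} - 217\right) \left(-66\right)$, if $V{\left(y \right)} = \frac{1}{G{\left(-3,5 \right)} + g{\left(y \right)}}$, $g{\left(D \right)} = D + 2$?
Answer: $\frac{873576}{61} \approx 14321.0$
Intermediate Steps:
$G{\left(n,Z \right)} = - 3 Z n$ ($G{\left(n,Z \right)} = - 3 n Z = - 3 Z n$)
$g{\left(D \right)} = 2 + D$
$V{\left(y \right)} = \frac{1}{47 + y}$ ($V{\left(y \right)} = \frac{1}{\left(-3\right) 5 \left(-3\right) + \left(2 + y\right)} = \frac{1}{45 + \left(2 + y\right)} = \frac{1}{47 + y}$)
$\left(V{\left(14 \right)} - 217\right) \left(-66\right) = \left(\frac{1}{47 + 14} - 217\right) \left(-66\right) = \left(\frac{1}{61} - 217\right) \left(-66\right) = \left(- \frac{13236}{61}\right) \left(-66\right) = \frac{873576}{61}$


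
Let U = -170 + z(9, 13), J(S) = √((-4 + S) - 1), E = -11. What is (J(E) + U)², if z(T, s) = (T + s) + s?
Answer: 18209 - 1080*I ≈ 18209.0 - 1080.0*I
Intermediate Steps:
J(S) = √(-5 + S)
z(T, s) = T + 2*s
U = -135 (U = -170 + (9 + 2*13) = -170 + (9 + 26) = -170 + 35 = -135)
(J(E) + U)² = (√(-5 - 11) - 135)² = (√(-16) - 135)² = (4*I - 135)² = (-135 + 4*I)²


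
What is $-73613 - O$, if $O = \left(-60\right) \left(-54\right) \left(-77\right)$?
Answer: $175867$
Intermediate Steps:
$O = -249480$ ($O = 3240 \left(-77\right) = -249480$)
$-73613 - O = -73613 - -249480 = -73613 + 249480 = 175867$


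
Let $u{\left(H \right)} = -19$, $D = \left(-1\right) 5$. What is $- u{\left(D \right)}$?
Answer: $19$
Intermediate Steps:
$D = -5$
$- u{\left(D \right)} = \left(-1\right) \left(-19\right) = 19$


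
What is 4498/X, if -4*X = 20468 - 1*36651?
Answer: 17992/16183 ≈ 1.1118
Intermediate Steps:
X = 16183/4 (X = -(20468 - 1*36651)/4 = -(20468 - 36651)/4 = -¼*(-16183) = 16183/4 ≈ 4045.8)
4498/X = 4498/(16183/4) = 4498*(4/16183) = 17992/16183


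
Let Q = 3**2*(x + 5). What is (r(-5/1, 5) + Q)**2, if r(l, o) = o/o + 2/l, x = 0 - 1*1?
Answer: 33489/25 ≈ 1339.6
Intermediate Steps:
x = -1 (x = 0 - 1 = -1)
r(l, o) = 1 + 2/l
Q = 36 (Q = 3**2*(-1 + 5) = 9*4 = 36)
(r(-5/1, 5) + Q)**2 = ((2 - 5/1)/((-5/1)) + 36)**2 = ((2 - 5*1)/((-5*1)) + 36)**2 = ((2 - 5)/(-5) + 36)**2 = (-1/5*(-3) + 36)**2 = (3/5 + 36)**2 = (183/5)**2 = 33489/25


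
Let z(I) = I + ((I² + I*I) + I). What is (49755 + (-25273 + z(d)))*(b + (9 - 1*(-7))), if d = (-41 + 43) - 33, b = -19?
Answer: -79026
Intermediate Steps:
d = -31 (d = 2 - 33 = -31)
z(I) = 2*I + 2*I² (z(I) = I + ((I² + I²) + I) = I + (2*I² + I) = I + (I + 2*I²) = 2*I + 2*I²)
(49755 + (-25273 + z(d)))*(b + (9 - 1*(-7))) = (49755 + (-25273 + 2*(-31)*(1 - 31)))*(-19 + (9 - 1*(-7))) = (49755 + (-25273 + 2*(-31)*(-30)))*(-19 + (9 + 7)) = (49755 + (-25273 + 1860))*(-19 + 16) = (49755 - 23413)*(-3) = 26342*(-3) = -79026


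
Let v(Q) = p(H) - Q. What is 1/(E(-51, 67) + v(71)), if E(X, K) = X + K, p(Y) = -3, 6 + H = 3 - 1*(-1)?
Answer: -1/58 ≈ -0.017241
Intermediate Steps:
H = -2 (H = -6 + (3 - 1*(-1)) = -6 + (3 + 1) = -6 + 4 = -2)
E(X, K) = K + X
v(Q) = -3 - Q
1/(E(-51, 67) + v(71)) = 1/((67 - 51) + (-3 - 1*71)) = 1/(16 + (-3 - 71)) = 1/(16 - 74) = 1/(-58) = -1/58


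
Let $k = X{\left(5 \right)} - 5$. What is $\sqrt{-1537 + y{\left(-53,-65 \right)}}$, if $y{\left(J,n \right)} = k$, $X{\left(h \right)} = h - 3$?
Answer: $2 i \sqrt{385} \approx 39.243 i$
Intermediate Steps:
$X{\left(h \right)} = -3 + h$
$k = -3$ ($k = \left(-3 + 5\right) - 5 = 2 - 5 = -3$)
$y{\left(J,n \right)} = -3$
$\sqrt{-1537 + y{\left(-53,-65 \right)}} = \sqrt{-1537 - 3} = \sqrt{-1540} = 2 i \sqrt{385}$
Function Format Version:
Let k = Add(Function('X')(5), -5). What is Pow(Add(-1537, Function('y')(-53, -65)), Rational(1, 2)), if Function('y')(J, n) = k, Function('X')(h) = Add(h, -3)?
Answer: Mul(2, I, Pow(385, Rational(1, 2))) ≈ Mul(39.243, I)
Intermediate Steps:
Function('X')(h) = Add(-3, h)
k = -3 (k = Add(Add(-3, 5), -5) = Add(2, -5) = -3)
Function('y')(J, n) = -3
Pow(Add(-1537, Function('y')(-53, -65)), Rational(1, 2)) = Pow(Add(-1537, -3), Rational(1, 2)) = Pow(-1540, Rational(1, 2)) = Mul(2, I, Pow(385, Rational(1, 2)))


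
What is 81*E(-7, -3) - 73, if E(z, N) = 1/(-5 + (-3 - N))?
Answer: -446/5 ≈ -89.200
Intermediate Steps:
E(z, N) = 1/(-8 - N)
81*E(-7, -3) - 73 = 81*(-1/(8 - 3)) - 73 = 81*(-1/5) - 73 = 81*(-1*⅕) - 73 = 81*(-⅕) - 73 = -81/5 - 73 = -446/5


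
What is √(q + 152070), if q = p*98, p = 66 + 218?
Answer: √179902 ≈ 424.15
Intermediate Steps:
p = 284
q = 27832 (q = 284*98 = 27832)
√(q + 152070) = √(27832 + 152070) = √179902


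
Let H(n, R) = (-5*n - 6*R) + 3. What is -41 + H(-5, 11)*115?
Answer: -4411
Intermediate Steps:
H(n, R) = 3 - 6*R - 5*n (H(n, R) = (-6*R - 5*n) + 3 = 3 - 6*R - 5*n)
-41 + H(-5, 11)*115 = -41 + (3 - 6*11 - 5*(-5))*115 = -41 + (3 - 66 + 25)*115 = -41 - 38*115 = -41 - 4370 = -4411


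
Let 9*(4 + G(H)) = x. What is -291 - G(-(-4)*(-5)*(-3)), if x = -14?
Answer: -2569/9 ≈ -285.44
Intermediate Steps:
G(H) = -50/9 (G(H) = -4 + (⅑)*(-14) = -4 - 14/9 = -50/9)
-291 - G(-(-4)*(-5)*(-3)) = -291 - 1*(-50/9) = -291 + 50/9 = -2569/9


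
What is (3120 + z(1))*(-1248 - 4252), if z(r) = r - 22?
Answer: -17044500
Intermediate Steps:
z(r) = -22 + r
(3120 + z(1))*(-1248 - 4252) = (3120 + (-22 + 1))*(-1248 - 4252) = (3120 - 21)*(-5500) = 3099*(-5500) = -17044500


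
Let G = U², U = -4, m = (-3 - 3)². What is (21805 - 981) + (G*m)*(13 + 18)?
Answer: 38680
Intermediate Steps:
m = 36 (m = (-6)² = 36)
G = 16 (G = (-4)² = 16)
(21805 - 981) + (G*m)*(13 + 18) = (21805 - 981) + (16*36)*(13 + 18) = 20824 + 576*31 = 20824 + 17856 = 38680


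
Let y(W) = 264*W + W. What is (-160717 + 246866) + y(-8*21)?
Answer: 41629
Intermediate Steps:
y(W) = 265*W
(-160717 + 246866) + y(-8*21) = (-160717 + 246866) + 265*(-8*21) = 86149 + 265*(-168) = 86149 - 44520 = 41629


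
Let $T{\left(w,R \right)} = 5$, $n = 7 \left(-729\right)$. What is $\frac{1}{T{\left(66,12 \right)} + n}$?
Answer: $- \frac{1}{5098} \approx -0.00019616$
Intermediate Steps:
$n = -5103$
$\frac{1}{T{\left(66,12 \right)} + n} = \frac{1}{5 - 5103} = \frac{1}{-5098} = - \frac{1}{5098}$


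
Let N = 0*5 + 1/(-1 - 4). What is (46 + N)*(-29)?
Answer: -6641/5 ≈ -1328.2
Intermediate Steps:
N = -1/5 (N = 0 + 1/(-5) = 0 - 1/5 = -1/5 ≈ -0.20000)
(46 + N)*(-29) = (46 - 1/5)*(-29) = (229/5)*(-29) = -6641/5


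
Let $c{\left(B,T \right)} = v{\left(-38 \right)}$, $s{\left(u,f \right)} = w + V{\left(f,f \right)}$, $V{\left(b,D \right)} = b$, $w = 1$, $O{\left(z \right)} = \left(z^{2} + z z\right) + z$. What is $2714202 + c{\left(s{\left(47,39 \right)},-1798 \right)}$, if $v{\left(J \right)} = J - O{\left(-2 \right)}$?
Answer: $2714158$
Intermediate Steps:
$O{\left(z \right)} = z + 2 z^{2}$ ($O{\left(z \right)} = \left(z^{2} + z^{2}\right) + z = 2 z^{2} + z = z + 2 z^{2}$)
$v{\left(J \right)} = -6 + J$ ($v{\left(J \right)} = J - - 2 \left(1 + 2 \left(-2\right)\right) = J - - 2 \left(1 - 4\right) = J - \left(-2\right) \left(-3\right) = J - 6 = -6 + J$)
$s{\left(u,f \right)} = 1 + f$
$c{\left(B,T \right)} = -44$ ($c{\left(B,T \right)} = -6 - 38 = -44$)
$2714202 + c{\left(s{\left(47,39 \right)},-1798 \right)} = 2714202 - 44 = 2714158$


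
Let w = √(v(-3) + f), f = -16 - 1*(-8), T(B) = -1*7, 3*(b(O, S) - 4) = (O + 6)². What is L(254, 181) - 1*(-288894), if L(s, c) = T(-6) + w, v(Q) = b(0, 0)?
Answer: 288887 + 2*√2 ≈ 2.8889e+5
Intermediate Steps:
b(O, S) = 4 + (6 + O)²/3 (b(O, S) = 4 + (O + 6)²/3 = 4 + (6 + O)²/3)
v(Q) = 16 (v(Q) = 4 + (6 + 0)²/3 = 4 + (⅓)*6² = 4 + (⅓)*36 = 4 + 12 = 16)
T(B) = -7
f = -8 (f = -16 + 8 = -8)
w = 2*√2 (w = √(16 - 8) = √8 = 2*√2 ≈ 2.8284)
L(s, c) = -7 + 2*√2
L(254, 181) - 1*(-288894) = (-7 + 2*√2) - 1*(-288894) = (-7 + 2*√2) + 288894 = 288887 + 2*√2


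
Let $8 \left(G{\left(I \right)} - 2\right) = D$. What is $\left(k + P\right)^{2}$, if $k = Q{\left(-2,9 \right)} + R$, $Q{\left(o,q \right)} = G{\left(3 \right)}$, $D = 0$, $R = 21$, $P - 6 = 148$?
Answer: $31329$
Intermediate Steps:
$P = 154$ ($P = 6 + 148 = 154$)
$G{\left(I \right)} = 2$ ($G{\left(I \right)} = 2 + \frac{1}{8} \cdot 0 = 2 + 0 = 2$)
$Q{\left(o,q \right)} = 2$
$k = 23$ ($k = 2 + 21 = 23$)
$\left(k + P\right)^{2} = \left(23 + 154\right)^{2} = 177^{2} = 31329$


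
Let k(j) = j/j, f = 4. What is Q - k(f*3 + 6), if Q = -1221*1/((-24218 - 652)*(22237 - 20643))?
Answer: -13213853/13214260 ≈ -0.99997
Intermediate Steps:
k(j) = 1
Q = 407/13214260 (Q = -1221/(1594*(-24870)) = -1221/(-39642780) = -1221*(-1/39642780) = 407/13214260 ≈ 3.0800e-5)
Q - k(f*3 + 6) = 407/13214260 - 1*1 = 407/13214260 - 1 = -13213853/13214260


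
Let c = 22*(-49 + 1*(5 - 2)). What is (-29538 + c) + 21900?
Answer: -8650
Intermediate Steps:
c = -1012 (c = 22*(-49 + 1*3) = 22*(-49 + 3) = 22*(-46) = -1012)
(-29538 + c) + 21900 = (-29538 - 1012) + 21900 = -30550 + 21900 = -8650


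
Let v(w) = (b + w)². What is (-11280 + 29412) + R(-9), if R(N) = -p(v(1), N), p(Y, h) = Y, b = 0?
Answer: 18131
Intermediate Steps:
v(w) = w² (v(w) = (0 + w)² = w²)
R(N) = -1 (R(N) = -1*1² = -1*1 = -1)
(-11280 + 29412) + R(-9) = (-11280 + 29412) - 1 = 18132 - 1 = 18131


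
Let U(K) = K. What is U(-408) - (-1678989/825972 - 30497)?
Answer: 8284783499/275324 ≈ 30091.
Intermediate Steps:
U(-408) - (-1678989/825972 - 30497) = -408 - (-1678989/825972 - 30497) = -408 - (-1678989*1/825972 - 30497) = -408 - (-559663/275324 - 30497) = -408 - 1*(-8397115691/275324) = -408 + 8397115691/275324 = 8284783499/275324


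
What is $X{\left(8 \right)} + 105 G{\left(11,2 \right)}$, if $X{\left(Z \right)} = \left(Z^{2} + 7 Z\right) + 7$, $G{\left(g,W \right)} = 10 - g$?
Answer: $22$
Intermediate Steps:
$X{\left(Z \right)} = 7 + Z^{2} + 7 Z$
$X{\left(8 \right)} + 105 G{\left(11,2 \right)} = \left(7 + 8^{2} + 7 \cdot 8\right) + 105 \left(10 - 11\right) = \left(7 + 64 + 56\right) + 105 \left(10 - 11\right) = 127 + 105 \left(-1\right) = 127 - 105 = 22$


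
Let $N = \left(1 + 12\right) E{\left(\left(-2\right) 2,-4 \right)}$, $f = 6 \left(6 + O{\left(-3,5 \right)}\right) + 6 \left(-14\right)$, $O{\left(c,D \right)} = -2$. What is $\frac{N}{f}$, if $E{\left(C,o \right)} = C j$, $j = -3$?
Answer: $- \frac{13}{5} \approx -2.6$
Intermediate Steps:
$E{\left(C,o \right)} = - 3 C$ ($E{\left(C,o \right)} = C \left(-3\right) = - 3 C$)
$f = -60$ ($f = 6 \left(6 - 2\right) + 6 \left(-14\right) = 6 \cdot 4 - 84 = 24 - 84 = -60$)
$N = 156$ ($N = \left(1 + 12\right) \left(- 3 \left(\left(-2\right) 2\right)\right) = 13 \left(\left(-3\right) \left(-4\right)\right) = 13 \cdot 12 = 156$)
$\frac{N}{f} = \frac{156}{-60} = 156 \left(- \frac{1}{60}\right) = - \frac{13}{5}$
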